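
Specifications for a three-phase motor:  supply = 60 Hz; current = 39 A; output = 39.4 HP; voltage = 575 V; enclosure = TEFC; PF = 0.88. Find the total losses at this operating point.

P_in = √3·V·I·cosφ = 1.732×575×39×0.88 = 34179 W
P_out = 39.4×746 = 29392 W
Losses = P_in − P_out = 34179 − 29392 = 4787 W

4790 W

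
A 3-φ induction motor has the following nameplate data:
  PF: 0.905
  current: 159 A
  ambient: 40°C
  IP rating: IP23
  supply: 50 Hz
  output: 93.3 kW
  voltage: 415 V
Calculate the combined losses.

P_in = √3·V·I·cosφ = 1.732×415×159×0.905 = 103429 W
P_out = 93300 W
Losses = P_in − P_out = 103429 − 93300 = 10129 W

10100 W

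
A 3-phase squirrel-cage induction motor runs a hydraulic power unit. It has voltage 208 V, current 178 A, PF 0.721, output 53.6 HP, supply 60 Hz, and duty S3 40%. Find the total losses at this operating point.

6250 W

P_in = √3·V·I·cosφ = 1.732×208×178×0.721 = 46235 W
P_out = 53.6×746 = 39986 W
Losses = P_in − P_out = 46235 − 39986 = 6249 W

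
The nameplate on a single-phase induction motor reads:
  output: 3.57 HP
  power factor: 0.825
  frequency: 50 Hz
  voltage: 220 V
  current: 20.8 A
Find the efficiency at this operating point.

70.5 %

P_out = 3.57 × 746 = 2663 W
P_in = V·I·cosφ = 220 × 20.8 × 0.825 = 3775 W
η = P_out / P_in = 2663 / 3775 = 0.705 = 70.5%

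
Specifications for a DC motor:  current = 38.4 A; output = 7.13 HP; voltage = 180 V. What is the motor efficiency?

P_out = 7.13 × 746 = 5319 W
P_in = V·I = 180 × 38.4 = 6912 W
η = P_out / P_in = 5319 / 6912 = 0.770 = 77.0%

77.0 %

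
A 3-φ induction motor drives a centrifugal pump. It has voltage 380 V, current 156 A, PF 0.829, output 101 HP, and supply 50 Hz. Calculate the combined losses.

P_in = √3·V·I·cosφ = 1.732×380×156×0.829 = 85116 W
P_out = 101×746 = 75346 W
Losses = P_in − P_out = 85116 − 75346 = 9770 W

9770 W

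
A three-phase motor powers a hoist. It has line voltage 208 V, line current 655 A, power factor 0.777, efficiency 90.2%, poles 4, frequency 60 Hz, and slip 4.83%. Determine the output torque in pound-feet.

P_in = √3·V·I·cosφ = 1.732 × 208 × 655 × 0.777 = 183347 W
P_out = η·P_in = 0.902 × 183347 = 165379 W
n_s = 120×60/4 = 1800 rpm; n = 1800×(1−0.0483) = 1713 rpm
ω = 2π×1713/60 = 179.4 rad/s
τ = P_out/ω = 165379/179.4 = 921.8 N·m
In lb·ft: 921.8/1.356 = 680 lb·ft

680 lb·ft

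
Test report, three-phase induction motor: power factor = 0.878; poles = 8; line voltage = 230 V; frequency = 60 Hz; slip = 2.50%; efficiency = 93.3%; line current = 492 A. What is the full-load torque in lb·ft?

P_in = √3·V·I·cosφ = 1.732 × 230 × 492 × 0.878 = 172082 W
P_out = η·P_in = 0.933 × 172082 = 160553 W
n_s = 120×60/8 = 900 rpm; n = 900×(1−0.025) = 878 rpm
ω = 2π×878/60 = 91.94 rad/s
τ = P_out/ω = 160553/91.94 = 1746 N·m
In lb·ft: 1746/1.356 = 1290 lb·ft

1290 lb·ft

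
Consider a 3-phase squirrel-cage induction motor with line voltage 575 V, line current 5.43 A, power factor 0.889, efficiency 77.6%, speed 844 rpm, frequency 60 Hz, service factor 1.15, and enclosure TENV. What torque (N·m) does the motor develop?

P_in = √3·V·I·cosφ = 1.732 × 575 × 5.43 × 0.889 = 4807 W
P_out = η·P_in = 0.776 × 4807 = 3730 W
n = 844 rpm
ω = 2π×844/60 = 88.38 rad/s
τ = P_out/ω = 3730/88.38 = 42.2 N·m

42.2 N·m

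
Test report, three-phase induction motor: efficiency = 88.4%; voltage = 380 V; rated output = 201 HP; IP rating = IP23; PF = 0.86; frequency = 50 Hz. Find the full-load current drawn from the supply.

300 A

P_out = 201 × 746 = 149946 W
P_in = P_out / η = 149946 / 0.884 = 169622 W
I_L = P_in / (√3·V_L·cosφ) = 169622 / (1.732 × 380 × 0.86) = 300 A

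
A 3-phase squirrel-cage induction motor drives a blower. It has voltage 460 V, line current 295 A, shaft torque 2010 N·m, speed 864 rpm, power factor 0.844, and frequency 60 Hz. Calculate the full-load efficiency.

91.7 %

ω = 2π × 864/60 = 90.48 rad/s; P_out = τω = 2010 × 90.48 = 181865 W
P_in = √3·V_L·I_L·cosφ = 1.732 × 460 × 295 × 0.844 = 198367 W
η = P_out / P_in = 181865 / 198367 = 0.917 = 91.7%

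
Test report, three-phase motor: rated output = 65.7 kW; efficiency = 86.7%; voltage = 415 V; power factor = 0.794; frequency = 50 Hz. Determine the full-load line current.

133 A

P_out = 65.7 kW = 65700 W
P_in = P_out / η = 65700 / 0.867 = 75779 W
I_L = P_in / (√3·V_L·cosφ) = 75779 / (1.732 × 415 × 0.794) = 133 A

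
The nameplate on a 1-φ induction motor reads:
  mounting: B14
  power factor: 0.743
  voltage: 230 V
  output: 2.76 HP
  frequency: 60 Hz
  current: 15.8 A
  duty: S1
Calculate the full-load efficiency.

P_out = 2.76 × 746 = 2059 W
P_in = V·I·cosφ = 230 × 15.8 × 0.743 = 2700 W
η = P_out / P_in = 2059 / 2700 = 0.763 = 76.3%

76.3 %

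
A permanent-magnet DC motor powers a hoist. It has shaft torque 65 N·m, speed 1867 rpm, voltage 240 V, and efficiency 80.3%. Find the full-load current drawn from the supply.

ω = 2π×1867/60 = 195.5 rad/s; P_out = τω = 65 × 195.5 = 12708 W
P_in = P_out / η = 12708 / 0.803 = 15826 W
I = P_in / V = 15826 / 240 = 65.9 A

65.9 A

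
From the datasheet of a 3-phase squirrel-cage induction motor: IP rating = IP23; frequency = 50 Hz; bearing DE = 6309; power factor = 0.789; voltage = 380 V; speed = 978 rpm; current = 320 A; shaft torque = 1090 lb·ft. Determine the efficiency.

91.1 %

τ = 1090 lb·ft × 1.356 = 1478 N·m
ω = 2π × 978/60 = 102.4 rad/s; P_out = τω = 1478 × 102.4 = 151347 W
P_in = √3·V_L·I_L·cosφ = 1.732 × 380 × 320 × 0.789 = 166172 W
η = P_out / P_in = 151347 / 166172 = 0.911 = 91.1%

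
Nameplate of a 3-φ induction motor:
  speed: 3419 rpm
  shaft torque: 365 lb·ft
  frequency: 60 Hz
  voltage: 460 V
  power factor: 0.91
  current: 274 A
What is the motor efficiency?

89.2 %

τ = 365 lb·ft × 1.356 = 494.9 N·m
ω = 2π × 3419/60 = 358 rad/s; P_out = τω = 494.9 × 358 = 177174 W
P_in = √3·V_L·I_L·cosφ = 1.732 × 460 × 274 × 0.91 = 198654 W
η = P_out / P_in = 177174 / 198654 = 0.892 = 89.2%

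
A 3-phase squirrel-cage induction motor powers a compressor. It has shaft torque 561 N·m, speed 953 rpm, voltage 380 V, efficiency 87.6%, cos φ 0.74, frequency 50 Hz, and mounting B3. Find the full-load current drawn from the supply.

131 A

ω = 2π×953/60 = 99.8 rad/s; P_out = τω = 561 × 99.8 = 55988 W
P_in = P_out / η = 55988 / 0.876 = 63913 W
I_L = P_in / (√3·V_L·cosφ) = 63913 / (1.732 × 380 × 0.74) = 131 A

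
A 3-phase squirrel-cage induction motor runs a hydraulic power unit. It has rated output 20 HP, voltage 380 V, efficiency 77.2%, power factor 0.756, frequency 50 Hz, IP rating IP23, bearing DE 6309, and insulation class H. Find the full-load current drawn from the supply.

P_out = 20 × 746 = 14920 W
P_in = P_out / η = 14920 / 0.772 = 19326 W
I_L = P_in / (√3·V_L·cosφ) = 19326 / (1.732 × 380 × 0.756) = 38.8 A

38.8 A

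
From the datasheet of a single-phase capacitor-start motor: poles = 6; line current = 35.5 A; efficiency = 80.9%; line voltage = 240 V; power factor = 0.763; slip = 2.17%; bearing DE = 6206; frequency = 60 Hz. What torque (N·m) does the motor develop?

P_in = V·I·cosφ = 240 × 35.5 × 0.763 = 6501 W
P_out = η·P_in = 0.809 × 6501 = 5259 W
n_s = 120×60/6 = 1200 rpm; n = 1200×(1−0.0217) = 1174 rpm
ω = 2π×1174/60 = 122.9 rad/s
τ = P_out/ω = 5259/122.9 = 42.8 N·m

42.8 N·m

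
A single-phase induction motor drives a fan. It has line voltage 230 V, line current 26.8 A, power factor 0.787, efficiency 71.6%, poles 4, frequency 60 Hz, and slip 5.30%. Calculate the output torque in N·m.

P_in = V·I·cosφ = 230 × 26.8 × 0.787 = 4851 W
P_out = η·P_in = 0.716 × 4851 = 3473 W
n_s = 120×60/4 = 1800 rpm; n = 1800×(1−0.053) = 1705 rpm
ω = 2π×1705/60 = 178.5 rad/s
τ = P_out/ω = 3473/178.5 = 19.5 N·m

19.5 N·m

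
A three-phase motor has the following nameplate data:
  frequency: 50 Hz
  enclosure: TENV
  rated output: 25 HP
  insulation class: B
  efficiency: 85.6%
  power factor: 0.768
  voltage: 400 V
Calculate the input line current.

P_out = 25 × 746 = 18650 W
P_in = P_out / η = 18650 / 0.856 = 21787 W
I_L = P_in / (√3·V_L·cosφ) = 21787 / (1.732 × 400 × 0.768) = 40.9 A

40.9 A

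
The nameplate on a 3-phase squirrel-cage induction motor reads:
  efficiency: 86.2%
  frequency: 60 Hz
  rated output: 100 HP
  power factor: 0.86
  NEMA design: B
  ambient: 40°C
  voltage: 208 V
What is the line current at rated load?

279 A

P_out = 100 × 746 = 74600 W
P_in = P_out / η = 74600 / 0.862 = 86543 W
I_L = P_in / (√3·V_L·cosφ) = 86543 / (1.732 × 208 × 0.86) = 279 A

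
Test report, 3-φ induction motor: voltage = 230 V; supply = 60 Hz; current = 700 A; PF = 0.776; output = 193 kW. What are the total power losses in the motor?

23.4 kW

P_in = √3·V·I·cosφ = 1.732×230×700×0.776 = 216389 W
P_out = 193000 W
Losses = P_in − P_out = 216389 − 193000 = 23389 W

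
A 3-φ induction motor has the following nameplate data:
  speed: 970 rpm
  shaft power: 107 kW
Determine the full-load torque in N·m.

1050 N·m

ω = 2π × 970/60 = 101.6 rad/s
τ = P/ω = 107000/101.6 = 1050 N·m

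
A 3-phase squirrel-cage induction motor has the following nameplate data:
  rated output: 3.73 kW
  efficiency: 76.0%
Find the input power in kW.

P_out = 3730 W
P_in = P_out/η = 3730/0.76 = 4908 W = 4.91 kW

4.91 kW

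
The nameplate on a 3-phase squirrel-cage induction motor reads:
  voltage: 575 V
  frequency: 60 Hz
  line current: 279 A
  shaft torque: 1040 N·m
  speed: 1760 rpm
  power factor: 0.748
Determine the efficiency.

ω = 2π × 1760/60 = 184.3 rad/s; P_out = τω = 1040 × 184.3 = 191672 W
P_in = √3·V_L·I_L·cosφ = 1.732 × 575 × 279 × 0.748 = 207836 W
η = P_out / P_in = 191672 / 207836 = 0.922 = 92.2%

92.2 %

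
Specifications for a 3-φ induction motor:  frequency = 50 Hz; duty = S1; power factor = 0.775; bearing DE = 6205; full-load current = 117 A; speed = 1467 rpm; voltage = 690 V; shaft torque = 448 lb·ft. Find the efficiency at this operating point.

τ = 448 lb·ft × 1.356 = 607.5 N·m
ω = 2π × 1467/60 = 153.6 rad/s; P_out = τω = 607.5 × 153.6 = 93312 W
P_in = √3·V_L·I_L·cosφ = 1.732 × 690 × 117 × 0.775 = 108364 W
η = P_out / P_in = 93312 / 108364 = 0.861 = 86.1%

86.1 %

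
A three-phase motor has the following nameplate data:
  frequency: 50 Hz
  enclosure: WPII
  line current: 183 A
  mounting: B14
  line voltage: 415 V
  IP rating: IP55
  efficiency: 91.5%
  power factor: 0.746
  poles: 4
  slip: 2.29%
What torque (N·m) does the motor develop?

P_in = √3·V·I·cosφ = 1.732 × 415 × 183 × 0.746 = 98126 W
P_out = η·P_in = 0.915 × 98126 = 89785 W
n_s = 120×50/4 = 1500 rpm; n = 1500×(1−0.0229) = 1466 rpm
ω = 2π×1466/60 = 153.5 rad/s
τ = P_out/ω = 89785/153.5 = 585 N·m

585 N·m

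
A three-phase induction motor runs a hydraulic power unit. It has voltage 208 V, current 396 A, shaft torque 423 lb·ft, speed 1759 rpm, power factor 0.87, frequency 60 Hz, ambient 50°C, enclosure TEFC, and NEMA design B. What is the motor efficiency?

τ = 423 lb·ft × 1.356 = 573.6 N·m
ω = 2π × 1759/60 = 184.2 rad/s; P_out = τω = 573.6 × 184.2 = 105657 W
P_in = √3·V_L·I_L·cosφ = 1.732 × 208 × 396 × 0.87 = 124115 W
η = P_out / P_in = 105657 / 124115 = 0.851 = 85.1%

85.1 %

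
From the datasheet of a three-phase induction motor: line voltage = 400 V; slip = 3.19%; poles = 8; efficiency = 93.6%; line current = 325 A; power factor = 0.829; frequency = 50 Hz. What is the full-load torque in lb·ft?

1690 lb·ft

P_in = √3·V·I·cosφ = 1.732 × 400 × 325 × 0.829 = 186658 W
P_out = η·P_in = 0.936 × 186658 = 174712 W
n_s = 120×50/8 = 750 rpm; n = 750×(1−0.0319) = 726 rpm
ω = 2π×726/60 = 76.03 rad/s
τ = P_out/ω = 174712/76.03 = 2298 N·m
In lb·ft: 2298/1.356 = 1690 lb·ft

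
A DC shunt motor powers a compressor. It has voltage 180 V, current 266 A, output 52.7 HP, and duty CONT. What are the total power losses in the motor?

8570 W

P_in = V·I = 180×266 = 47880 W
P_out = 52.7×746 = 39314 W
Losses = P_in − P_out = 47880 − 39314 = 8566 W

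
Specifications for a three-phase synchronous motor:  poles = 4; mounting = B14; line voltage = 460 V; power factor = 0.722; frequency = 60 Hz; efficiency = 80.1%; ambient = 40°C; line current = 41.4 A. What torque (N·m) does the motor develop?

101 N·m

P_in = √3·V·I·cosφ = 1.732 × 460 × 41.4 × 0.722 = 23815 W
P_out = η·P_in = 0.801 × 23815 = 19076 W
n = n_s = 120×60/4 = 1800 rpm (synchronous)
ω = 2π×1800/60 = 188.5 rad/s
τ = P_out/ω = 19076/188.5 = 101 N·m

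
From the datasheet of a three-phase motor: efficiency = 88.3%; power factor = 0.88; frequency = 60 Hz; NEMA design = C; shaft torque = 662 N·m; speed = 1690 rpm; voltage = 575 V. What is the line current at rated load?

ω = 2π×1690/60 = 177 rad/s; P_out = τω = 662 × 177 = 117174 W
P_in = P_out / η = 117174 / 0.883 = 132700 W
I_L = P_in / (√3·V_L·cosφ) = 132700 / (1.732 × 575 × 0.88) = 151 A

151 A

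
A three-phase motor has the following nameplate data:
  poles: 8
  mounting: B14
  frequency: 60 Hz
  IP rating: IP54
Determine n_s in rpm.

n_s = 120f/p = 120×60/8 = 900 rpm

900 rpm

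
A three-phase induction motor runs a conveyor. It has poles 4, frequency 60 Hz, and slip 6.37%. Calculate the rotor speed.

n_s = 120f/p = 120×60/4 = 1800 rpm
n = n_s(1 − s) = 1800 × (1 − 0.0637) = 1685 rpm

1685 rpm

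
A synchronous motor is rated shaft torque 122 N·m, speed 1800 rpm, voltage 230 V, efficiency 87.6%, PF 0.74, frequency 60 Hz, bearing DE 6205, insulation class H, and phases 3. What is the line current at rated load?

89.1 A

ω = 2π×1800/60 = 188.5 rad/s; P_out = τω = 122 × 188.5 = 22997 W
P_in = P_out / η = 22997 / 0.876 = 26252 W
I_L = P_in / (√3·V_L·cosφ) = 26252 / (1.732 × 230 × 0.74) = 89.1 A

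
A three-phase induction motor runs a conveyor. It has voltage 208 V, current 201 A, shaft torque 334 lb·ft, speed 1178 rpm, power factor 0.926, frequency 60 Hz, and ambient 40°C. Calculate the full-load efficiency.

83.3 %

τ = 334 lb·ft × 1.356 = 452.9 N·m
ω = 2π × 1178/60 = 123.4 rad/s; P_out = τω = 452.9 × 123.4 = 55888 W
P_in = √3·V_L·I_L·cosφ = 1.732 × 208 × 201 × 0.926 = 67053 W
η = P_out / P_in = 55888 / 67053 = 0.833 = 83.3%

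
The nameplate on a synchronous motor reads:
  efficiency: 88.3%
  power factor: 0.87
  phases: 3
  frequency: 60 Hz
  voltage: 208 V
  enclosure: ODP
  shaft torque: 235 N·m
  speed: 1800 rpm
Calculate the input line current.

160 A

ω = 2π×1800/60 = 188.5 rad/s; P_out = τω = 235 × 188.5 = 44298 W
P_in = P_out / η = 44298 / 0.883 = 50168 W
I_L = P_in / (√3·V_L·cosφ) = 50168 / (1.732 × 208 × 0.87) = 160 A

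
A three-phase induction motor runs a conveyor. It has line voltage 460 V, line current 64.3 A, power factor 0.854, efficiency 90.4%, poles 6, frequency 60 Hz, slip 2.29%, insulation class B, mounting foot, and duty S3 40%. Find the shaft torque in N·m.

322 N·m

P_in = √3·V·I·cosφ = 1.732 × 460 × 64.3 × 0.854 = 43750 W
P_out = η·P_in = 0.904 × 43750 = 39550 W
n_s = 120×60/6 = 1200 rpm; n = 1200×(1−0.0229) = 1173 rpm
ω = 2π×1173/60 = 122.8 rad/s
τ = P_out/ω = 39550/122.8 = 322 N·m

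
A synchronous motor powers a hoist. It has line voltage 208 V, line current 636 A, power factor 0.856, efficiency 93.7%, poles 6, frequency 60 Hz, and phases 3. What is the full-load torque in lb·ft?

P_in = √3·V·I·cosφ = 1.732 × 208 × 636 × 0.856 = 196129 W
P_out = η·P_in = 0.937 × 196129 = 183773 W
n = n_s = 120×60/6 = 1200 rpm (synchronous)
ω = 2π×1200/60 = 125.7 rad/s
τ = P_out/ω = 183773/125.7 = 1462 N·m
In lb·ft: 1462/1.356 = 1080 lb·ft

1080 lb·ft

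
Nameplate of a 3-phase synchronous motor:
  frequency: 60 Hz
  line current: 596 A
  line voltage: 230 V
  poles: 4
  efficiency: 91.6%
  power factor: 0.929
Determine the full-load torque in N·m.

P_in = √3·V·I·cosφ = 1.732 × 230 × 596 × 0.929 = 220566 W
P_out = η·P_in = 0.916 × 220566 = 202038 W
n = n_s = 120×60/4 = 1800 rpm (synchronous)
ω = 2π×1800/60 = 188.5 rad/s
τ = P_out/ω = 202038/188.5 = 1070 N·m

1070 N·m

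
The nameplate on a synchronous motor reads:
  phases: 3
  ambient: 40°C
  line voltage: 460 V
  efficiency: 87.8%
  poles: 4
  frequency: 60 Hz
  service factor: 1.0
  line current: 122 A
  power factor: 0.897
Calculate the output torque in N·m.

406 N·m

P_in = √3·V·I·cosφ = 1.732 × 460 × 122 × 0.897 = 87188 W
P_out = η·P_in = 0.878 × 87188 = 76551 W
n = n_s = 120×60/4 = 1800 rpm (synchronous)
ω = 2π×1800/60 = 188.5 rad/s
τ = P_out/ω = 76551/188.5 = 406 N·m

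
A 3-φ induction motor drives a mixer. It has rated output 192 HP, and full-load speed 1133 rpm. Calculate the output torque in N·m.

1210 N·m

P_out = 192 × 746 = 143232 W
ω = 2π × 1133/60 = 118.6 rad/s
τ = P_out/ω = 143232/118.6 = 1210 N·m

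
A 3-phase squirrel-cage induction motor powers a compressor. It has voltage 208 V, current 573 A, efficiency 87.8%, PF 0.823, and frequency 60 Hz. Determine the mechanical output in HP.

P_in = √3·V·I·cosφ = 1.732 × 208 × 573 × 0.823 = 169889 W
P_out = η·P_in = 0.878 × 169889 = 149163 W
= 149163/746 = 200 HP

200 HP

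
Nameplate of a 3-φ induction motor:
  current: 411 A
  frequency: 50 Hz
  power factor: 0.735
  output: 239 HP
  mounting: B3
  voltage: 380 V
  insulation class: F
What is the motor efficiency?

89.7 %

P_out = 239 × 746 = 178294 W
P_in = √3·V_L·I_L·cosφ = 1.732 × 380 × 411 × 0.735 = 198820 W
η = P_out / P_in = 178294 / 198820 = 0.897 = 89.7%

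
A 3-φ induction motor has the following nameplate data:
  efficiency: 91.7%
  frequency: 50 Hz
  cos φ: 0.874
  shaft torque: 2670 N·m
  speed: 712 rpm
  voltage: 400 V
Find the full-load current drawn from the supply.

359 A

ω = 2π×712/60 = 74.56 rad/s; P_out = τω = 2670 × 74.56 = 199075 W
P_in = P_out / η = 199075 / 0.917 = 217094 W
I_L = P_in / (√3·V_L·cosφ) = 217094 / (1.732 × 400 × 0.874) = 359 A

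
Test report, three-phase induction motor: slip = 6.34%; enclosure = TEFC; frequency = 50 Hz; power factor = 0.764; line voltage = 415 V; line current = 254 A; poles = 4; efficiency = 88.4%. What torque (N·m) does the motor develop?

P_in = √3·V·I·cosφ = 1.732 × 415 × 254 × 0.764 = 139484 W
P_out = η·P_in = 0.884 × 139484 = 123304 W
n_s = 120×50/4 = 1500 rpm; n = 1500×(1−0.0634) = 1405 rpm
ω = 2π×1405/60 = 147.1 rad/s
τ = P_out/ω = 123304/147.1 = 838 N·m

838 N·m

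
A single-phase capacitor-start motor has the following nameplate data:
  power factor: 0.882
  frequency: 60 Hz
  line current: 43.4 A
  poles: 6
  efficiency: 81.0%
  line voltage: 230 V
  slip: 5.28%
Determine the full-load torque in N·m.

P_in = V·I·cosφ = 230 × 43.4 × 0.882 = 8804 W
P_out = η·P_in = 0.81 × 8804 = 7131 W
n_s = 120×60/6 = 1200 rpm; n = 1200×(1−0.0528) = 1137 rpm
ω = 2π×1137/60 = 119.1 rad/s
τ = P_out/ω = 7131/119.1 = 59.9 N·m

59.9 N·m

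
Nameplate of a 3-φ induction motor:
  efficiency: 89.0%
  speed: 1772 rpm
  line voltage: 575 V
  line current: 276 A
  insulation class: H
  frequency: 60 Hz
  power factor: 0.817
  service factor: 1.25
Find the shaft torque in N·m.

1080 N·m

P_in = √3·V·I·cosφ = 1.732 × 575 × 276 × 0.817 = 224567 W
P_out = η·P_in = 0.89 × 224567 = 199865 W
n = 1772 rpm
ω = 2π×1772/60 = 185.6 rad/s
τ = P_out/ω = 199865/185.6 = 1080 N·m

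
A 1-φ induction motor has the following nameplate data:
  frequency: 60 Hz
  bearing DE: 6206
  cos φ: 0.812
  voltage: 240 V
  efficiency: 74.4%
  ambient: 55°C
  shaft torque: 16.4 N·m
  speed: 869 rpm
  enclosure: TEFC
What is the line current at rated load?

ω = 2π×869/60 = 91 rad/s; P_out = τω = 16.4 × 91 = 1492 W
P_in = P_out / η = 1492 / 0.744 = 2005 W
I = P_in / (V·cosφ) = 2005 / (240 × 0.812) = 10.3 A

10.3 A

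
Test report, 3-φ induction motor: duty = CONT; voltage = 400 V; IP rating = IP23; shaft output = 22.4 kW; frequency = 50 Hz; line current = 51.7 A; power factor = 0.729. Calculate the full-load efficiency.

P_out = 22.4 kW = 22400 W
P_in = √3·V_L·I_L·cosφ = 1.732 × 400 × 51.7 × 0.729 = 26111 W
η = P_out / P_in = 22400 / 26111 = 0.858 = 85.8%

85.8 %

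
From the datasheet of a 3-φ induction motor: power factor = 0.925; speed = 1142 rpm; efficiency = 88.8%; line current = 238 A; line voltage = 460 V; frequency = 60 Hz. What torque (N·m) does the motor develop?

P_in = √3·V·I·cosφ = 1.732 × 460 × 238 × 0.925 = 175398 W
P_out = η·P_in = 0.888 × 175398 = 155753 W
n = 1142 rpm
ω = 2π×1142/60 = 119.6 rad/s
τ = P_out/ω = 155753/119.6 = 1300 N·m

1300 N·m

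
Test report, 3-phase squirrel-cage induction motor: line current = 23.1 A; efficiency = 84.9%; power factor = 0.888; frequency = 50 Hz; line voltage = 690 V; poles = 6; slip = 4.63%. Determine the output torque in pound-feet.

P_in = √3·V·I·cosφ = 1.732 × 690 × 23.1 × 0.888 = 24514 W
P_out = η·P_in = 0.849 × 24514 = 20812 W
n_s = 120×50/6 = 1000 rpm; n = 1000×(1−0.0463) = 954 rpm
ω = 2π×954/60 = 99.9 rad/s
τ = P_out/ω = 20812/99.9 = 208.3 N·m
In lb·ft: 208.3/1.356 = 154 lb·ft

154 lb·ft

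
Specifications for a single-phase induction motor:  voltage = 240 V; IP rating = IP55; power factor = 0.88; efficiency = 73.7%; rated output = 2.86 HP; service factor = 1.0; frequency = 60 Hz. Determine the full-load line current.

13.7 A

P_out = 2.86 × 746 = 2134 W
P_in = P_out / η = 2134 / 0.737 = 2896 W
I = P_in / (V·cosφ) = 2896 / (240 × 0.88) = 13.7 A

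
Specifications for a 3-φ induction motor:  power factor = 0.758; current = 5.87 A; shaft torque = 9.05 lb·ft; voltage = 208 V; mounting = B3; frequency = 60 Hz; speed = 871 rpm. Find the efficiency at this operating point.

69.8 %

τ = 9.05 lb·ft × 1.356 = 12.27 N·m
ω = 2π × 871/60 = 91.21 rad/s; P_out = τω = 12.27 × 91.21 = 1119 W
P_in = √3·V_L·I_L·cosφ = 1.732 × 208 × 5.87 × 0.758 = 1603 W
η = P_out / P_in = 1119 / 1603 = 0.698 = 69.8%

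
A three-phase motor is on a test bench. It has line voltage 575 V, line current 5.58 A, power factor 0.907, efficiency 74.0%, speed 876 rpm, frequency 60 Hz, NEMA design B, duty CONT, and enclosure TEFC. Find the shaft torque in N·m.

40.7 N·m

P_in = √3·V·I·cosφ = 1.732 × 575 × 5.58 × 0.907 = 5040 W
P_out = η·P_in = 0.74 × 5040 = 3730 W
n = 876 rpm
ω = 2π×876/60 = 91.73 rad/s
τ = P_out/ω = 3730/91.73 = 40.7 N·m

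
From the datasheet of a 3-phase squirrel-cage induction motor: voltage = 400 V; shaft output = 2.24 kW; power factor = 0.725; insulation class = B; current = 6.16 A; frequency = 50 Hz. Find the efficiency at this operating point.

72.4 %

P_out = 2.24 kW = 2240 W
P_in = √3·V_L·I_L·cosφ = 1.732 × 400 × 6.16 × 0.725 = 3094 W
η = P_out / P_in = 2240 / 3094 = 0.724 = 72.4%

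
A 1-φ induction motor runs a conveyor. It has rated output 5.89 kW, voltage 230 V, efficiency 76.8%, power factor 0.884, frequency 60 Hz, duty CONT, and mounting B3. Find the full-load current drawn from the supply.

P_out = 5.89 kW = 5890 W
P_in = P_out / η = 5890 / 0.768 = 7669 W
I = P_in / (V·cosφ) = 7669 / (230 × 0.884) = 37.7 A

37.7 A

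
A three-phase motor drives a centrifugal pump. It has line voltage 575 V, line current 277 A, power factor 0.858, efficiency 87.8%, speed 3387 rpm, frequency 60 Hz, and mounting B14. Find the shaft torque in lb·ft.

432 lb·ft

P_in = √3·V·I·cosφ = 1.732 × 575 × 277 × 0.858 = 236692 W
P_out = η·P_in = 0.878 × 236692 = 207816 W
n = 3387 rpm
ω = 2π×3387/60 = 354.7 rad/s
τ = P_out/ω = 207816/354.7 = 585.9 N·m
In lb·ft: 585.9/1.356 = 432 lb·ft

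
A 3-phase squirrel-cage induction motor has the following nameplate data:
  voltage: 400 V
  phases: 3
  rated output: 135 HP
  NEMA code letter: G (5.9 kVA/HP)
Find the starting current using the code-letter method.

1150 A

S_LR = 5.9 × 135 = 796.5 kVA
I_LR = S_LR/(√3·V_L) = 796500/(1.732×400) = 1150 A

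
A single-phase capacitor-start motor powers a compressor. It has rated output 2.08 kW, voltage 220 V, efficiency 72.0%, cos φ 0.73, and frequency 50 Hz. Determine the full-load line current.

18 A

P_out = 2.08 kW = 2080 W
P_in = P_out / η = 2080 / 0.720 = 2889 W
I = P_in / (V·cosφ) = 2889 / (220 × 0.73) = 18 A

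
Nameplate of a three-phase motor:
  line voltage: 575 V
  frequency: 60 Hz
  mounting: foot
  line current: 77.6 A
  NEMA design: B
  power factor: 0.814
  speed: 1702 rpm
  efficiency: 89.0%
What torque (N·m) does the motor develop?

314 N·m

P_in = √3·V·I·cosφ = 1.732 × 575 × 77.6 × 0.814 = 62907 W
P_out = η·P_in = 0.89 × 62907 = 55987 W
n = 1702 rpm
ω = 2π×1702/60 = 178.2 rad/s
τ = P_out/ω = 55987/178.2 = 314 N·m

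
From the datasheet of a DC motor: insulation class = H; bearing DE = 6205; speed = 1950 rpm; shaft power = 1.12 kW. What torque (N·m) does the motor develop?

5.48 N·m

ω = 2π × 1950/60 = 204.2 rad/s
τ = P/ω = 1120/204.2 = 5.48 N·m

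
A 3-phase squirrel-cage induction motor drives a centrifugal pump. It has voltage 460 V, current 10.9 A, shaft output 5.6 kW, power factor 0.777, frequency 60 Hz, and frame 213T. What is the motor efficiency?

P_out = 5.6 kW = 5600 W
P_in = √3·V_L·I_L·cosφ = 1.732 × 460 × 10.9 × 0.777 = 6748 W
η = P_out / P_in = 5600 / 6748 = 0.830 = 83.0%

83.0 %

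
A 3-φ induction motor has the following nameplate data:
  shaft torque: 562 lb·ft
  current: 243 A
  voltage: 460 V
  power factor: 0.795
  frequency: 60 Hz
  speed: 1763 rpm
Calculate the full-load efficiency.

τ = 562 lb·ft × 1.356 = 762.1 N·m
ω = 2π × 1763/60 = 184.6 rad/s; P_out = τω = 762.1 × 184.6 = 140684 W
P_in = √3·V_L·I_L·cosφ = 1.732 × 460 × 243 × 0.795 = 153914 W
η = P_out / P_in = 140684 / 153914 = 0.914 = 91.4%

91.4 %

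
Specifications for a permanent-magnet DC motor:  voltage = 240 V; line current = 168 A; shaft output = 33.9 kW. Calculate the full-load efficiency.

84.1 %

P_out = 33.9 kW = 33900 W
P_in = V·I = 240 × 168 = 40320 W
η = P_out / P_in = 33900 / 40320 = 0.841 = 84.1%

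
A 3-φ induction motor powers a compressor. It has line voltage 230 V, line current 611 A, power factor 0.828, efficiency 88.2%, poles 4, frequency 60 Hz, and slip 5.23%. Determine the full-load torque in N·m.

995 N·m

P_in = √3·V·I·cosφ = 1.732 × 230 × 611 × 0.828 = 201534 W
P_out = η·P_in = 0.882 × 201534 = 177753 W
n_s = 120×60/4 = 1800 rpm; n = 1800×(1−0.0523) = 1706 rpm
ω = 2π×1706/60 = 178.7 rad/s
τ = P_out/ω = 177753/178.7 = 995 N·m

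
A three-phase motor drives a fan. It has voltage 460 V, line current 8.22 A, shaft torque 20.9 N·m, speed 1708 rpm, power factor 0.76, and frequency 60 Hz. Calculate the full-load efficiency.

ω = 2π × 1708/60 = 178.9 rad/s; P_out = τω = 20.9 × 178.9 = 3739 W
P_in = √3·V_L·I_L·cosφ = 1.732 × 460 × 8.22 × 0.76 = 4977 W
η = P_out / P_in = 3739 / 4977 = 0.751 = 75.1%

75.1 %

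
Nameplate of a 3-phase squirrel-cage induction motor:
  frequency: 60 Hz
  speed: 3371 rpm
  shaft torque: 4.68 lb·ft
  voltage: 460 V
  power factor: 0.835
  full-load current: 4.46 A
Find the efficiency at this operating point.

75.5 %

τ = 4.68 lb·ft × 1.356 = 6.346 N·m
ω = 2π × 3371/60 = 353 rad/s; P_out = τω = 6.346 × 353 = 2240 W
P_in = √3·V_L·I_L·cosφ = 1.732 × 460 × 4.46 × 0.835 = 2967 W
η = P_out / P_in = 2240 / 2967 = 0.755 = 75.5%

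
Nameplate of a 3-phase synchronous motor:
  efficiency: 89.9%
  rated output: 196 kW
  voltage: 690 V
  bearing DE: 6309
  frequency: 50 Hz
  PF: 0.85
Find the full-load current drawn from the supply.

P_out = 196 kW = 196000 W
P_in = P_out / η = 196000 / 0.899 = 218020 W
I_L = P_in / (√3·V_L·cosφ) = 218020 / (1.732 × 690 × 0.85) = 215 A

215 A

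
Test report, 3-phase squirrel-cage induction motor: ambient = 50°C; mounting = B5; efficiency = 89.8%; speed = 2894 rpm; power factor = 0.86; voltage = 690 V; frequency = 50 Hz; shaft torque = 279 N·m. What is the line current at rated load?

91.6 A

ω = 2π×2894/60 = 303.1 rad/s; P_out = τω = 279 × 303.1 = 84565 W
P_in = P_out / η = 84565 / 0.898 = 94170 W
I_L = P_in / (√3·V_L·cosφ) = 94170 / (1.732 × 690 × 0.86) = 91.6 A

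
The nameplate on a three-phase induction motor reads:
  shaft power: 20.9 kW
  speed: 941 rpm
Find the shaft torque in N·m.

212 N·m

ω = 2π × 941/60 = 98.54 rad/s
τ = P/ω = 20900/98.54 = 212 N·m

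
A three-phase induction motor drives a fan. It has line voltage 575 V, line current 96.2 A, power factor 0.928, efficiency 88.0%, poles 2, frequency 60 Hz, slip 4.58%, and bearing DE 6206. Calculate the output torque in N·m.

218 N·m

P_in = √3·V·I·cosφ = 1.732 × 575 × 96.2 × 0.928 = 88908 W
P_out = η·P_in = 0.88 × 88908 = 78239 W
n_s = 120×60/2 = 3600 rpm; n = 3600×(1−0.0458) = 3435 rpm
ω = 2π×3435/60 = 359.7 rad/s
τ = P_out/ω = 78239/359.7 = 218 N·m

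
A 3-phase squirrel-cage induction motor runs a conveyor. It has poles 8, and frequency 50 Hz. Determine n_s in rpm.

750 rpm

n_s = 120f/p = 120×50/8 = 750 rpm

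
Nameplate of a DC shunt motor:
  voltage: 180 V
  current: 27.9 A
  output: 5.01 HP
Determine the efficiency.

74.4 %

P_out = 5.01 × 746 = 3737 W
P_in = V·I = 180 × 27.9 = 5022 W
η = P_out / P_in = 3737 / 5022 = 0.744 = 74.4%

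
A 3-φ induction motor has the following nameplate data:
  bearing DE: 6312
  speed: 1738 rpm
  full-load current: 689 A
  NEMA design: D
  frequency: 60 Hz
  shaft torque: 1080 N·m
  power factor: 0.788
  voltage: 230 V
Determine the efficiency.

ω = 2π × 1738/60 = 182 rad/s; P_out = τω = 1080 × 182 = 196560 W
P_in = √3·V_L·I_L·cosφ = 1.732 × 230 × 689 × 0.788 = 216282 W
η = P_out / P_in = 196560 / 216282 = 0.909 = 90.9%

90.9 %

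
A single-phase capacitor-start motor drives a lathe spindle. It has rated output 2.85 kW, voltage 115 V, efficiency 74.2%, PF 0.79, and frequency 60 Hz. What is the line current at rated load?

P_out = 2.85 kW = 2850 W
P_in = P_out / η = 2850 / 0.742 = 3841 W
I = P_in / (V·cosφ) = 3841 / (115 × 0.79) = 42.3 A

42.3 A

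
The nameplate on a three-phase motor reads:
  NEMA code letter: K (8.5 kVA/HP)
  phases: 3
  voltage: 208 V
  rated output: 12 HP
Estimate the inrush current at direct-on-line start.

S_LR = 8.5 × 12 = 102 kVA
I_LR = S_LR/(√3·V_L) = 102000/(1.732×208) = 283 A

283 A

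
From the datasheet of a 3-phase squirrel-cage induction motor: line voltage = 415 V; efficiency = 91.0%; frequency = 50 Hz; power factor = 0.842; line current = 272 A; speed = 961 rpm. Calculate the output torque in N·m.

1490 N·m

P_in = √3·V·I·cosφ = 1.732 × 415 × 272 × 0.842 = 164618 W
P_out = η·P_in = 0.91 × 164618 = 149802 W
n = 961 rpm
ω = 2π×961/60 = 100.6 rad/s
τ = P_out/ω = 149802/100.6 = 1490 N·m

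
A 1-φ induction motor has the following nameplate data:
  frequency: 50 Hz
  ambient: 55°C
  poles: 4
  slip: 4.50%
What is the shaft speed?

1432 rpm

n_s = 120f/p = 120×50/4 = 1500 rpm
n = n_s(1 − s) = 1500 × (1 − 0.045) = 1432 rpm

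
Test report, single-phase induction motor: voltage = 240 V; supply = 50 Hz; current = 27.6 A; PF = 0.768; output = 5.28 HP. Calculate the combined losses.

P_in = V·I·cosφ = 240×27.6×0.768 = 5087 W
P_out = 5.28×746 = 3939 W
Losses = P_in − P_out = 5087 − 3939 = 1148 W

1.15 kW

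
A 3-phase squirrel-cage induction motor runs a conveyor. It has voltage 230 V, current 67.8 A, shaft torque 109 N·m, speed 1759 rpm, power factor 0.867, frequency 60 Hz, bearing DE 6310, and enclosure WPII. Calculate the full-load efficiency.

ω = 2π × 1759/60 = 184.2 rad/s; P_out = τω = 109 × 184.2 = 20078 W
P_in = √3·V_L·I_L·cosφ = 1.732 × 230 × 67.8 × 0.867 = 23417 W
η = P_out / P_in = 20078 / 23417 = 0.857 = 85.7%

85.7 %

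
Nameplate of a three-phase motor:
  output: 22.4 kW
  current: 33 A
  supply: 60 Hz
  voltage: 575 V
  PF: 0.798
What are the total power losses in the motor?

P_in = √3·V·I·cosφ = 1.732×575×33×0.798 = 26226 W
P_out = 22400 W
Losses = P_in − P_out = 26226 − 22400 = 3826 W

3.83 kW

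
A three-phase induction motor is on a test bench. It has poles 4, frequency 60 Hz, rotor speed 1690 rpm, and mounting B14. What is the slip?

6.11 %

n_s = 120f/p = 120×60/4 = 1800 rpm
s = (n_s − n)/n_s = (1800 − 1690)/1800 = 0.0611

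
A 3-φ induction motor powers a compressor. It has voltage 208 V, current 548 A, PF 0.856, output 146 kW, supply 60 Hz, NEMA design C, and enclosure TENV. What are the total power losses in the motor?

P_in = √3·V·I·cosφ = 1.732×208×548×0.856 = 168992 W
P_out = 146000 W
Losses = P_in − P_out = 168992 − 146000 = 22992 W

23000 W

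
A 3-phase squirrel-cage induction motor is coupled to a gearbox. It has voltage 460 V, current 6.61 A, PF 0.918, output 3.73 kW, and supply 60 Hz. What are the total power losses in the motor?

1.1 kW

P_in = √3·V·I·cosφ = 1.732×460×6.61×0.918 = 4834 W
P_out = 3730 W
Losses = P_in − P_out = 4834 − 3730 = 1104 W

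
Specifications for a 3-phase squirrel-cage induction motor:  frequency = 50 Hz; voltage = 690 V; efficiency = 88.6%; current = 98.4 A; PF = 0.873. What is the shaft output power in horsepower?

122 HP

P_in = √3·V·I·cosφ = 1.732 × 690 × 98.4 × 0.873 = 102661 W
P_out = η·P_in = 0.886 × 102661 = 90958 W
= 90958/746 = 122 HP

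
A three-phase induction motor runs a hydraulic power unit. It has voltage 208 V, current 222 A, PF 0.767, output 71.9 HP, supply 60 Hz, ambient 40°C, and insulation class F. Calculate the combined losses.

7.71 kW

P_in = √3·V·I·cosφ = 1.732×208×222×0.767 = 61342 W
P_out = 71.9×746 = 53637 W
Losses = P_in − P_out = 61342 − 53637 = 7705 W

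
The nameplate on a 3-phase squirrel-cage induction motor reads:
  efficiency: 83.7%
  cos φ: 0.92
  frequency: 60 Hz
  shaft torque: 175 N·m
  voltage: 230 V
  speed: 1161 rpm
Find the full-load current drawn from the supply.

ω = 2π×1161/60 = 121.6 rad/s; P_out = τω = 175 × 121.6 = 21280 W
P_in = P_out / η = 21280 / 0.837 = 25424 W
I_L = P_in / (√3·V_L·cosφ) = 25424 / (1.732 × 230 × 0.92) = 69.4 A

69.4 A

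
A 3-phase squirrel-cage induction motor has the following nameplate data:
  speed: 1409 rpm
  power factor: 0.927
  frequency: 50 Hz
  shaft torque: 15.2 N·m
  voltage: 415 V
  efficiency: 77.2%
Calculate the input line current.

ω = 2π×1409/60 = 147.6 rad/s; P_out = τω = 15.2 × 147.6 = 2244 W
P_in = P_out / η = 2244 / 0.772 = 2907 W
I_L = P_in / (√3·V_L·cosφ) = 2907 / (1.732 × 415 × 0.927) = 4.36 A

4.36 A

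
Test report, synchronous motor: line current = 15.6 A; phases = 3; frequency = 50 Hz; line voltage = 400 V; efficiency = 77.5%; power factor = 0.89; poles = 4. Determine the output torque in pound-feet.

35 lb·ft

P_in = √3·V·I·cosφ = 1.732 × 400 × 15.6 × 0.89 = 9619 W
P_out = η·P_in = 0.775 × 9619 = 7455 W
n = n_s = 120×50/4 = 1500 rpm (synchronous)
ω = 2π×1500/60 = 157.1 rad/s
τ = P_out/ω = 7455/157.1 = 47.45 N·m
In lb·ft: 47.45/1.356 = 35 lb·ft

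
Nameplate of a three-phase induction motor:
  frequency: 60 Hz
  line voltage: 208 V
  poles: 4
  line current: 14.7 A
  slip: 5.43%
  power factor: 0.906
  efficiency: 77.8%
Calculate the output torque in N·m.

P_in = √3·V·I·cosφ = 1.732 × 208 × 14.7 × 0.906 = 4798 W
P_out = η·P_in = 0.778 × 4798 = 3733 W
n_s = 120×60/4 = 1800 rpm; n = 1800×(1−0.0543) = 1702 rpm
ω = 2π×1702/60 = 178.2 rad/s
τ = P_out/ω = 3733/178.2 = 20.9 N·m

20.9 N·m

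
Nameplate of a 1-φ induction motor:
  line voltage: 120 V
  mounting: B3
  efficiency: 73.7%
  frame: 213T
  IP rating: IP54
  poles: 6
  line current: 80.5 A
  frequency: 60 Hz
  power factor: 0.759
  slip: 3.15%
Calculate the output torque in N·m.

P_in = V·I·cosφ = 120 × 80.5 × 0.759 = 7332 W
P_out = η·P_in = 0.737 × 7332 = 5404 W
n_s = 120×60/6 = 1200 rpm; n = 1200×(1−0.0315) = 1162 rpm
ω = 2π×1162/60 = 121.7 rad/s
τ = P_out/ω = 5404/121.7 = 44.4 N·m

44.4 N·m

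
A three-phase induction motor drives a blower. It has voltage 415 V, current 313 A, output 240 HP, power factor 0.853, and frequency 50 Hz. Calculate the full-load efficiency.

P_out = 240 × 746 = 179040 W
P_in = √3·V_L·I_L·cosφ = 1.732 × 415 × 313 × 0.853 = 191906 W
η = P_out / P_in = 179040 / 191906 = 0.933 = 93.3%

93.3 %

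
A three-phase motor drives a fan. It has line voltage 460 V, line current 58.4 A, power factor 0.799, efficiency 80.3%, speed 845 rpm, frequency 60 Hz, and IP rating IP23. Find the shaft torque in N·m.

337 N·m

P_in = √3·V·I·cosφ = 1.732 × 460 × 58.4 × 0.799 = 37176 W
P_out = η·P_in = 0.803 × 37176 = 29852 W
n = 845 rpm
ω = 2π×845/60 = 88.49 rad/s
τ = P_out/ω = 29852/88.49 = 337 N·m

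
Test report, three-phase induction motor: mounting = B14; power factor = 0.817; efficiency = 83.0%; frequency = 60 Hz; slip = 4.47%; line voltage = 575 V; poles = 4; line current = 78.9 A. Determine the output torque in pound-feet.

P_in = √3·V·I·cosφ = 1.732 × 575 × 78.9 × 0.817 = 64197 W
P_out = η·P_in = 0.83 × 64197 = 53284 W
n_s = 120×60/4 = 1800 rpm; n = 1800×(1−0.0447) = 1720 rpm
ω = 2π×1720/60 = 180.1 rad/s
τ = P_out/ω = 53284/180.1 = 295.9 N·m
In lb·ft: 295.9/1.356 = 218 lb·ft

218 lb·ft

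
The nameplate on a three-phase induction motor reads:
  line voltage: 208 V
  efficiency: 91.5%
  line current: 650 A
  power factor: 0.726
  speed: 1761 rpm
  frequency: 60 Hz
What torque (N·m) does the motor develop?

844 N·m

P_in = √3·V·I·cosφ = 1.732 × 208 × 650 × 0.726 = 170005 W
P_out = η·P_in = 0.915 × 170005 = 155555 W
n = 1761 rpm
ω = 2π×1761/60 = 184.4 rad/s
τ = P_out/ω = 155555/184.4 = 844 N·m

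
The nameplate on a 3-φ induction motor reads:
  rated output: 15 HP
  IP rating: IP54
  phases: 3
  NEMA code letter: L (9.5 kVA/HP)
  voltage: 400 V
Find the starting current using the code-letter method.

S_LR = 9.5 × 15 = 142.5 kVA
I_LR = S_LR/(√3·V_L) = 142500/(1.732×400) = 206 A

206 A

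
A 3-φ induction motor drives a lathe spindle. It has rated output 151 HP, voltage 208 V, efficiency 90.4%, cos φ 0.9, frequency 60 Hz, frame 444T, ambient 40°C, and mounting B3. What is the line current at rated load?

P_out = 151 × 746 = 112646 W
P_in = P_out / η = 112646 / 0.904 = 124608 W
I_L = P_in / (√3·V_L·cosφ) = 124608 / (1.732 × 208 × 0.9) = 384 A

384 A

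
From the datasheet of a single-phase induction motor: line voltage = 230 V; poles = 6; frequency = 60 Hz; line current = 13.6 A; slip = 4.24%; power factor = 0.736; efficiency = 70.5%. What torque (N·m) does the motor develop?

13.5 N·m

P_in = V·I·cosφ = 230 × 13.6 × 0.736 = 2302 W
P_out = η·P_in = 0.705 × 2302 = 1623 W
n_s = 120×60/6 = 1200 rpm; n = 1200×(1−0.0424) = 1149 rpm
ω = 2π×1149/60 = 120.3 rad/s
τ = P_out/ω = 1623/120.3 = 13.5 N·m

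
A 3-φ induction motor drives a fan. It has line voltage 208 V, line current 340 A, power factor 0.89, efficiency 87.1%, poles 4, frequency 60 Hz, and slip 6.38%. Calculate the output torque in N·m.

P_in = √3·V·I·cosφ = 1.732 × 208 × 340 × 0.89 = 109013 W
P_out = η·P_in = 0.871 × 109013 = 94950 W
n_s = 120×60/4 = 1800 rpm; n = 1800×(1−0.0638) = 1685 rpm
ω = 2π×1685/60 = 176.5 rad/s
τ = P_out/ω = 94950/176.5 = 538 N·m

538 N·m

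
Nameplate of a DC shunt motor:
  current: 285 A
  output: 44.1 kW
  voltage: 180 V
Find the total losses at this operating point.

7.2 kW

P_in = V·I = 180×285 = 51300 W
P_out = 44100 W
Losses = P_in − P_out = 51300 − 44100 = 7200 W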